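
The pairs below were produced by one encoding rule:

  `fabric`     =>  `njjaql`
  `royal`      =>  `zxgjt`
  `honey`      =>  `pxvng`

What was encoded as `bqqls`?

thick

Shifts by position in fabric: pos 0: f→n (+8), pos 1: a→j (+9), pos 2: b→j (+8), pos 3: r→a (+9) — repeating every 2. A repeating key of period 2 is used — shifts +8, +9 over and over.
Reversing it on bqqls: b−8=t, q−9=h, q−8=i, l−9=c, s−8=k.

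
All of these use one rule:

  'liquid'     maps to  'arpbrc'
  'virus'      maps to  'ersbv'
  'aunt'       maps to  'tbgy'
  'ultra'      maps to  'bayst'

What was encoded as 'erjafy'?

violet

Each letter's alphabet position (a=0..z=25) is mapped through 3·x+19 mod 26 — an affine cipher.
Reversing it on erjafy: e(4)→9·(4−19)≡21=v; r(17)→9·(17−19)≡8=i; j(9)→9·(9−19)≡14=o; a(0)→9·(0−19)≡11=l; f(5)→9·(5−19)≡4=e; y(24)→9·(24−19)≡19=t (all mod 26).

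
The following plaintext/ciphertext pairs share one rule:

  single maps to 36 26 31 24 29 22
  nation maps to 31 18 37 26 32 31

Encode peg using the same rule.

s is letter #19 and maps to 36: an offset of 17. Each letter is replaced by its alphabet position (a=1..z=26) + 17.
On peg: p=16→33, e=5→22, g=7→24.

33 22 24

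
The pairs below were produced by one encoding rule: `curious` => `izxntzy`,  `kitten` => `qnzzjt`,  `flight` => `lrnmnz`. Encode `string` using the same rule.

yzxntm

The shift depends on letter class: consonant c→i is +6, but vowel u→z is +5. Vowels shift forward by 5 and consonants shift forward by 6.
On string: s(cons)+6=y, t(cons)+6=z, r(cons)+6=x, i(vowel)+5=n, n(cons)+6=t, g(cons)+6=m.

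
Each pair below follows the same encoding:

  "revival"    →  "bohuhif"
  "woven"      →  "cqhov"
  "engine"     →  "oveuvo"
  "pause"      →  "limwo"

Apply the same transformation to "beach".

This is an affine cipher: with a=0,…,z=25, each position x becomes (21x+8) mod 26.
For beach: b(1)→21·1+8≡3=d; e(4)→21·4+8≡14=o; a(0)→21·0+8≡8=i; c(2)→21·2+8≡24=y; h(7)→21·7+8≡25=z (all mod 26).

doiyz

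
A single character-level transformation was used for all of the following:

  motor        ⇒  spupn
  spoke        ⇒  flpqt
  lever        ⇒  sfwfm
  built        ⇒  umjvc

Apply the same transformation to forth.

iuspg

The output letters match the input read backwards, each shifted +1: motor reversed is rotom. The word is reversed, then every letter is shifted forward by 1.
On forth: reverse → htrof; then shift: h+1=i, t+1=u, r+1=s, o+1=p, f+1=g.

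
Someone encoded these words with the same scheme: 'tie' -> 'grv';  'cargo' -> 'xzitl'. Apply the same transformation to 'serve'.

hviev

Each pair mirrors across the alphabet (t↔g, i↔r, e↔v): positions sum to 25. This is the alphabet-reversal cipher (Atbash): a becomes z, b becomes y, etc.
Applying it to serve: s↔h, e↔v, r↔i, v↔e, e↔v.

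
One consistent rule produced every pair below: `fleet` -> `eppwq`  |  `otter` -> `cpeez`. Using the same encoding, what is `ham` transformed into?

xls

The word is reversed, then every letter is shifted forward by 11.
On ham: reverse → mah; then shift: m+11=x, a+11=l, h+11=s.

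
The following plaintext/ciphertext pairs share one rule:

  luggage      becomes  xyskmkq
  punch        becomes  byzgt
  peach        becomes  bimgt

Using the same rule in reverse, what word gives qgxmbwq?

eclipse

Shifts by position in luggage: pos 0: l→x (+12), pos 1: u→y (+4), pos 2: g→s (+12), pos 3: g→k (+4) — repeating every 2. The shifts repeat in a cycle of length 2: positions 0,1,… shift by +12, +4, then the pattern repeats.
Reversing it on qgxmbwq: q−12=e, g−4=c, x−12=l, m−4=i, b−12=p, w−4=s, q−12=e.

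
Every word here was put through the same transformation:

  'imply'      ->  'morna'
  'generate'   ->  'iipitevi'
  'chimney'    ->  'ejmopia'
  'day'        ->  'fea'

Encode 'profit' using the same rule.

rtshmv

The shift depends on letter class: consonant m→o is +2, but vowel i→m is +4. The rule splits by letter class: vowels +4, consonants +2.
Applying it to profit: p(cons)+2=r, r(cons)+2=t, o(vowel)+4=s, f(cons)+2=h, i(vowel)+4=m, t(cons)+2=v.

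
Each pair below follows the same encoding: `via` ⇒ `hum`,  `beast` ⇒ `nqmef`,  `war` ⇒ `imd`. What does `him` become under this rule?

tuy

It's a constant shift of +12 (ROT12).
Applying it to him: h+12=t, i+12=u, m+12=y.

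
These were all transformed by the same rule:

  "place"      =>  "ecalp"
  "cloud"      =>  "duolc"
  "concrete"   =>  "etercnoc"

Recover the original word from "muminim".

The output letters match the input read backwards: place reversed is ecalp. The word is simply reversed.
Undoing it on muminim: then reverse → minimum.

minimum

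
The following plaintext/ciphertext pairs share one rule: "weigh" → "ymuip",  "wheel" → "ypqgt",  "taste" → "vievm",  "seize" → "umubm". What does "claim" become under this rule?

etmku

Shifts by position in weigh: pos 0: w→y (+2), pos 1: e→m (+8), pos 2: i→u (+12), pos 3: g→i (+2), pos 4: h→p (+8) — repeating every 3. A repeating key of period 3 is used — shifts +2, +8, +12 over and over.
On claim: c+2=e, l+8=t, a+12=m, i+2=k, m+8=u.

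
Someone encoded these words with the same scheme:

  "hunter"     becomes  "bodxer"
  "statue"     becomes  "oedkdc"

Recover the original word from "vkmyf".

vocal

The output letters match the input read backwards, each shifted +10: hunter reversed is retnuh. The word is reversed, then every letter is shifted forward by 10.
Reversing it on vkmyf: shift back: v−10=l, k−10=a, m−10=c, y−10=o, f−10=v → lacov; then reverse → vocal.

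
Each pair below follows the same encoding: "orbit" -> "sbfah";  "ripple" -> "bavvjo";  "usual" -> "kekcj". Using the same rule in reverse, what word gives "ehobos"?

stereo

o(14)→s(18) and r(17)→b(1) fit y≡3x+2 (mod 26); the inverse of 3 mod 26 is 9. Treating letters as 0–25, the rule is x ↦ 3x + 2 (mod 26).
Decoding ehobos: e(4)→9·(4−2)≡18=s; h(7)→9·(7−2)≡19=t; o(14)→9·(14−2)≡4=e; b(1)→9·(1−2)≡17=r; o(14)→9·(14−2)≡4=e; s(18)→9·(18−2)≡14=o (all mod 26).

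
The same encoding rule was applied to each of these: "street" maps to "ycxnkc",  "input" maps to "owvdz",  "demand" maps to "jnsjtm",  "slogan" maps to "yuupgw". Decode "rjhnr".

Shifts by position in street: pos 0: s→y (+6), pos 1: t→c (+9), pos 2: r→x (+6), pos 3: e→n (+9) — repeating every 2. The shifts repeat in a cycle of length 2: positions 0,1,… shift by +6, +9, then the pattern repeats.
Reversing it on rjhnr: r−6=l, j−9=a, h−6=b, n−9=e, r−6=l.

label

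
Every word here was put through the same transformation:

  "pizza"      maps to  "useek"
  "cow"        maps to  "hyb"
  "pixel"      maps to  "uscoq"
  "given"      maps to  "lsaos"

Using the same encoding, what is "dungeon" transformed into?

The shift depends on letter class: consonant p→u is +5, but vowel i→s is +10. The rule splits by letter class: vowels +10, consonants +5.
On dungeon: d(cons)+5=i, u(vowel)+10=e, n(cons)+5=s, g(cons)+5=l, e(vowel)+10=o, o(vowel)+10=y, n(cons)+5=s.

iesloys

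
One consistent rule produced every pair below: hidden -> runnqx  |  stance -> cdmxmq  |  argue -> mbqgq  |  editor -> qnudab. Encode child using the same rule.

The shift depends on letter class: consonant h→r is +10, but vowel i→u is +12. Two shifts are in play — +12 for a/e/i/o/u, +10 for every other letter.
Applying it to child: c(cons)+10=m, h(cons)+10=r, i(vowel)+12=u, l(cons)+10=v, d(cons)+10=n.

mruvn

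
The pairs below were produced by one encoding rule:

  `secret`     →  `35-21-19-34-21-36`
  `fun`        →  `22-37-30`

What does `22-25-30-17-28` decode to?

s is letter #19 and maps to 35: an offset of 16. Letters become their 1-based position plus 16 (so a→17, b→18, …).
Undoing it on 22-25-30-17-28: 22→(22−16)÷1=6=f, 25→(25−16)÷1=9=i, 30→(30−16)÷1=14=n, 17→(17−16)÷1=1=a, 28→(28−16)÷1=12=l.

final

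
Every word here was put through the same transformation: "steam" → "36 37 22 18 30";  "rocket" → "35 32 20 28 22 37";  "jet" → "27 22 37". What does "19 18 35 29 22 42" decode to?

barley

s is letter #19 and maps to 36: an offset of 17. Each letter is replaced by its alphabet position (a=1..z=26) + 17.
Decoding 19 18 35 29 22 42: 19→(19−17)÷1=2=b, 18→(18−17)÷1=1=a, 35→(35−17)÷1=18=r, 29→(29−17)÷1=12=l, 22→(22−17)÷1=5=e, 42→(42−17)÷1=25=y.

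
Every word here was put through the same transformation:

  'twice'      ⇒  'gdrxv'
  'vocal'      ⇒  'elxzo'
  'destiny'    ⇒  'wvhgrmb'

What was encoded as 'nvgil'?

metro

Each pair mirrors across the alphabet (t↔g, w↔d, i↔r): positions sum to 25. Letters are reflected about the middle of the alphabet (position → 25−position): Atbash.
Reversing it on nvgil: n↔m, v↔e, g↔t, i↔r, l↔o.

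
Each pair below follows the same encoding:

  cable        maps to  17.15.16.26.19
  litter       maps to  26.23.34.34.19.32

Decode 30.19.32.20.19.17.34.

perfect

The number is (letter's place in the alphabet, a=1) + 14.
Reversing it on 30.19.32.20.19.17.34: 30→(30−14)÷1=16=p, 19→(19−14)÷1=5=e, 32→(32−14)÷1=18=r, 20→(20−14)÷1=6=f, 19→(19−14)÷1=5=e, 17→(17−14)÷1=3=c, 34→(34−14)÷1=20=t.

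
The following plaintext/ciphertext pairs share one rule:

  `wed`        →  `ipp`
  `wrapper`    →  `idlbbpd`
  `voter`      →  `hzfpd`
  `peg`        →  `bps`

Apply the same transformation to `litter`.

The shift depends on letter class: consonant w→i is +12, but vowel e→p is +11. Vowels shift forward by 11 and consonants shift forward by 12.
On litter: l(cons)+12=x, i(vowel)+11=t, t(cons)+12=f, t(cons)+12=f, e(vowel)+11=p, r(cons)+12=d.

xtffpd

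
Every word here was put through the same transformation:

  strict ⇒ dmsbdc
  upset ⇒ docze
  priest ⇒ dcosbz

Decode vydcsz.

The output letters match the input read backwards, each shifted +10: strict reversed is tcirts. The word is reversed, then every letter is shifted forward by 10.
Decoding vydcsz: shift back: v−10=l, y−10=o, d−10=t, c−10=s, s−10=i, z−10=p → lotsip; then reverse → pistol.

pistol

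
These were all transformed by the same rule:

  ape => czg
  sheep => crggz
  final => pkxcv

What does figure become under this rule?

pkqwbg

The shift depends on letter class: consonant p→z is +10, but vowel a→c is +2. The rule splits by letter class: vowels +2, consonants +10.
On figure: f(cons)+10=p, i(vowel)+2=k, g(cons)+10=q, u(vowel)+2=w, r(cons)+10=b, e(vowel)+2=g.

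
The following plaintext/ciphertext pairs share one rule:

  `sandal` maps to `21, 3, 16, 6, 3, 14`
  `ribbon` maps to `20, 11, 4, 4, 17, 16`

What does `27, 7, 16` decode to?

yen

s is letter #19 and maps to 21: an offset of 2. The number is (letter's place in the alphabet, a=1) + 2.
Reversing it on 27, 7, 16: 27→(27−2)÷1=25=y, 7→(7−2)÷1=5=e, 16→(16−2)÷1=14=n.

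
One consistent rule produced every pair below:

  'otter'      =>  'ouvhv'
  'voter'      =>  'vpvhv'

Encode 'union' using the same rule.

In otter: o→o is +0, t→u is +1, t→v is +2, e→h is +3 — the shift increases by 1 each position. Each letter shifts forward by its position index (0, 1, 2, …) — the shift grows by one for each successive letter.
On union: u+0=u, n+1=o, i+2=k, o+3=r, n+4=r.

uokrr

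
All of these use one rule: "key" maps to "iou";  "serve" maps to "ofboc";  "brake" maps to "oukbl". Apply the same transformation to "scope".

ozymc

The word is reversed, then every letter is shifted forward by 10.
Applying it to scope: reverse → epocs; then shift: e+10=o, p+10=z, o+10=y, c+10=m, s+10=c.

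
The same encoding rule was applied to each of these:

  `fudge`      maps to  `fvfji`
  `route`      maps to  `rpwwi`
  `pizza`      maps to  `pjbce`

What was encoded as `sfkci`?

seize

The shift increases by 1 at each position, starting from +0: 0, 1, 2, ….
Decoding sfkci: s−0=s, f−1=e, k−2=i, c−3=z, i−4=e.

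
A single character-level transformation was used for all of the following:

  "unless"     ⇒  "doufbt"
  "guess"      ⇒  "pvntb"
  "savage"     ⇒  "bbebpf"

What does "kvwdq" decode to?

bunch

The shifts repeat in a cycle of length 2: positions 0,1,… shift by +9, +1, then the pattern repeats.
Reversing it on kvwdq: k−9=b, v−1=u, w−9=n, d−1=c, q−9=h.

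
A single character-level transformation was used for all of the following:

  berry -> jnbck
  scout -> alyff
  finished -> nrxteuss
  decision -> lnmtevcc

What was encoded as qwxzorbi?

innocent

In berry: b→j is +8, e→n is +9, r→b is +10, r→c is +11 — the shift increases by 1 each position. Each letter shifts forward by (position + 8), i.e. 8, 9, 10, … — the shift grows by one for each successive letter.
Reversing it on qwxzorbi: q−8=i, w−9=n, x−10=n, z−11=o, o−12=c, r−13=e, b−14=n, i−15=t.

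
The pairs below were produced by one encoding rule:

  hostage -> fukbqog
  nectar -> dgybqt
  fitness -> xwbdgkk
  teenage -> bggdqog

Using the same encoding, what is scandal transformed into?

kyqdpqv

h(7)→f(5) and o(14)→u(20) fit y≡17x+16 (mod 26); the inverse of 17 mod 26 is 23. Each letter's alphabet position (a=0..z=25) is mapped through 17·x+16 mod 26 — an affine cipher.
For scandal: s(18)→17·18+16≡10=k; c(2)→17·2+16≡24=y; a(0)→17·0+16≡16=q; n(13)→17·13+16≡3=d; d(3)→17·3+16≡15=p; a(0)→17·0+16≡16=q; l(11)→17·11+16≡21=v (all mod 26).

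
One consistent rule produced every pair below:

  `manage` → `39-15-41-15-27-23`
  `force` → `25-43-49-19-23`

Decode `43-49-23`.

The formula is n = 2×(alphabet index, a=1) + 13.
Decoding 43-49-23: 43→(43−13)÷2=15=o, 49→(49−13)÷2=18=r, 23→(23−13)÷2=5=e.

ore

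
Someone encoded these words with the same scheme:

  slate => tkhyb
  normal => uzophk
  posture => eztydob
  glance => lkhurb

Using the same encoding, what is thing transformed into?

s(18)→t(19) and l(11)→k(10) fit y≡5x+7 (mod 26); the inverse of 5 mod 26 is 21. Each letter's alphabet position (a=0..z=25) is mapped through 5·x+7 mod 26 — an affine cipher.
Applying it to thing: t(19)→5·19+7≡24=y; h(7)→5·7+7≡16=q; i(8)→5·8+7≡21=v; n(13)→5·13+7≡20=u; g(6)→5·6+7≡11=l (all mod 26).

yqvul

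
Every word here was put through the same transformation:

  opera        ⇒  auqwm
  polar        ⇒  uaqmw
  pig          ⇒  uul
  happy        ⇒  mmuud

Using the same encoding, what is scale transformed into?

xhmqq

The shift depends on letter class: consonant p→u is +5, but vowel o→a is +12. Vowels shift forward by 12 and consonants shift forward by 5.
Applying it to scale: s(cons)+5=x, c(cons)+5=h, a(vowel)+12=m, l(cons)+5=q, e(vowel)+12=q.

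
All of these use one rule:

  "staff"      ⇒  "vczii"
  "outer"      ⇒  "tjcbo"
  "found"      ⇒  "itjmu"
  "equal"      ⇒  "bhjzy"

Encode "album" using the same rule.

s(18)→v(21) and t(19)→c(2) fit y≡7x+25 (mod 26); the inverse of 7 mod 26 is 15. This is an affine cipher: with a=0,…,z=25, each position x becomes (7x+25) mod 26.
On album: a(0)→7·0+25≡25=z; l(11)→7·11+25≡24=y; b(1)→7·1+25≡6=g; u(20)→7·20+25≡9=j; m(12)→7·12+25≡5=f (all mod 26).

zygjf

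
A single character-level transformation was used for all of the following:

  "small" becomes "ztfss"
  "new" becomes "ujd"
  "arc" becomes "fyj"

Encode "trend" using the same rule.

The rule splits by letter class: vowels +5, consonants +7.
On trend: t(cons)+7=a, r(cons)+7=y, e(vowel)+5=j, n(cons)+7=u, d(cons)+7=k.

ayjuk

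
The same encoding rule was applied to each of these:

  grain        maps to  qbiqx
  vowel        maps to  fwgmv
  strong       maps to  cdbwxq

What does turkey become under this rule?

The shift depends on letter class: consonant g→q is +10, but vowel a→i is +8. Two shifts are in play — +8 for a/e/i/o/u, +10 for every other letter.
Applying it to turkey: t(cons)+10=d, u(vowel)+8=c, r(cons)+10=b, k(cons)+10=u, e(vowel)+8=m, y(cons)+10=i.

dcbumi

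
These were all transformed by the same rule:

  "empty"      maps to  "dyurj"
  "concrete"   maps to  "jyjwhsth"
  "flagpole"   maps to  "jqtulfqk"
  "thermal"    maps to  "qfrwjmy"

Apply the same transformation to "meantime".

jrnysfjr

The output letters match the input read backwards, each shifted +5: empty reversed is ytpme. The word is reversed, then every letter is shifted forward by 5.
Applying it to meantime: reverse → emitnaem; then shift: e+5=j, m+5=r, i+5=n, t+5=y, n+5=s, a+5=f, e+5=j, m+5=r.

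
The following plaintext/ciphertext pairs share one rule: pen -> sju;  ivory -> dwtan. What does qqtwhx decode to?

scroll

The output letters match the input read backwards, each shifted +5: pen reversed is nep. Read the word backwards and shift each letter +5.
Reversing it on qqtwhx: shift back: q−5=l, q−5=l, t−5=o, w−5=r, h−5=c, x−5=s → llorcs; then reverse → scroll.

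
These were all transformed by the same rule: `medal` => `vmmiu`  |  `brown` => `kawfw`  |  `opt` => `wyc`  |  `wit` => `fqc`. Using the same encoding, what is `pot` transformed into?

The shift depends on letter class: consonant m→v is +9, but vowel e→m is +8. The rule splits by letter class: vowels +8, consonants +9.
Applying it to pot: p(cons)+9=y, o(vowel)+8=w, t(cons)+9=c.

ywc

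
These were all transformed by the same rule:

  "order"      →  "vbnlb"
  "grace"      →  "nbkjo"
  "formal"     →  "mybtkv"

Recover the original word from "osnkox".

hidden

Shifts by position in order: pos 0: o→v (+7), pos 1: r→b (+10), pos 2: d→n (+10), pos 3: e→l (+7), pos 4: r→b (+10) — repeating every 3. It's a Vigenère-style cipher with numeric key [7,10,10]: position i shifts by key[i mod 3].
Undoing it on osnkox: o−7=h, s−10=i, n−10=d, k−7=d, o−10=e, x−10=n.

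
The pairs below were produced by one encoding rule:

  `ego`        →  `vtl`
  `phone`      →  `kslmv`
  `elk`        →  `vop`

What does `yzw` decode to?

bad

Each pair mirrors across the alphabet (e↔v, g↔t, o↔l): positions sum to 25. This is the alphabet-reversal cipher (Atbash): a becomes z, b becomes y, etc.
Reversing it on yzw: y↔b, z↔a, w↔d.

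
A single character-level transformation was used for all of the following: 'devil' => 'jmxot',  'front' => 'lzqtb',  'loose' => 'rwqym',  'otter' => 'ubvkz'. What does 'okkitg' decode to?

It's a Vigenère-style cipher with numeric key [6,8,2]: position i shifts by key[i mod 3].
Decoding okkitg: o−6=i, k−8=c, k−2=i, i−6=c, t−8=l, g−2=e.

icicle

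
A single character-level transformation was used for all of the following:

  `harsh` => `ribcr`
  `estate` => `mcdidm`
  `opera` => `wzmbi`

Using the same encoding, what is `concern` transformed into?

The shift depends on letter class: consonant h→r is +10, but vowel a→i is +8. The rule splits by letter class: vowels +8, consonants +10.
Applying it to concern: c(cons)+10=m, o(vowel)+8=w, n(cons)+10=x, c(cons)+10=m, e(vowel)+8=m, r(cons)+10=b, n(cons)+10=x.

mwxmmbx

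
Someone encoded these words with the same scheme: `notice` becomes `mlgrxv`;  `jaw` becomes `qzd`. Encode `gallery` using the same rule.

tzoovib

Each pair mirrors across the alphabet (n↔m, o↔l, t↔g): positions sum to 25. Each letter is replaced by its mirror in the alphabet: a↔z, b↔y, c↔x, and so on (the Atbash cipher).
For gallery: g↔t, a↔z, l↔o, l↔o, e↔v, r↔i, y↔b.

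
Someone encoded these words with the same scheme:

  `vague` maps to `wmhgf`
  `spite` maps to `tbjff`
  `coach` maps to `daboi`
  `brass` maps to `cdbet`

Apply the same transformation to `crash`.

ddbei

A repeating key of period 2 is used — shifts +1, +12 over and over.
For crash: c+1=d, r+12=d, a+1=b, s+12=e, h+1=i.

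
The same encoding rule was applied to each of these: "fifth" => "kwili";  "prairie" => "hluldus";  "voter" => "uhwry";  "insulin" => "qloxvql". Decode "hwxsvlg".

dispute

Two steps: reverse the string, then apply a Caesar shift of +3.
Decoding hwxsvlg: shift back: h−3=e, w−3=t, x−3=u, s−3=p, v−3=s, l−3=i, g−3=d → etupsid; then reverse → dispute.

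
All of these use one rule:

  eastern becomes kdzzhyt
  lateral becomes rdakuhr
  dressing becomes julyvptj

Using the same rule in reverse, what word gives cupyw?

wrist

Shifts by position in eastern: pos 0: e→k (+6), pos 1: a→d (+3), pos 2: s→z (+7), pos 3: t→z (+6), pos 4: e→h (+3), pos 5: r→y (+7) — repeating every 3. It's a Vigenère-style cipher with numeric key [6,3,7]: position i shifts by key[i mod 3].
Undoing it on cupyw: c−6=w, u−3=r, p−7=i, y−6=s, w−3=t.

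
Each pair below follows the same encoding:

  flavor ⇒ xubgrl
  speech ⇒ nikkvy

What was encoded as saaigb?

The output letters match the input read backwards, each shifted +6: flavor reversed is rovalf. The word is reversed, then every letter is shifted forward by 6.
Reversing it on saaigb: shift back: s−6=m, a−6=u, a−6=u, i−6=c, g−6=a, b−6=v → muucav; then reverse → vacuum.

vacuum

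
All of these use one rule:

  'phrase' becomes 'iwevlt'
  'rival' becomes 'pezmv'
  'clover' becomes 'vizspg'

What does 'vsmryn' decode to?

junior

Two steps: reverse the string, then apply a Caesar shift of +4.
Reversing it on vsmryn: shift back: v−4=r, s−4=o, m−4=i, r−4=n, y−4=u, n−4=j → roinuj; then reverse → junior.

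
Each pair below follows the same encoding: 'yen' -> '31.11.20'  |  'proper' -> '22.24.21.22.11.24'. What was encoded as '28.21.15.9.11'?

y is letter #25 and maps to 31: an offset of 6. The number is (letter's place in the alphabet, a=1) + 6.
Decoding 28.21.15.9.11: 28→(28−6)÷1=22=v, 21→(21−6)÷1=15=o, 15→(15−6)÷1=9=i, 9→(9−6)÷1=3=c, 11→(11−6)÷1=5=e.

voice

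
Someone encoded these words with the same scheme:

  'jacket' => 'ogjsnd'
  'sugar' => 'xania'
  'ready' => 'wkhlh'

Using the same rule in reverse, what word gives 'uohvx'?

In jacket: j→o is +5, a→g is +6, c→j is +7, k→s is +8 — the shift increases by 1 each position. Letter i (0-indexed) is shifted by i+5, so successive shifts are 5, 6, 7, ….
Reversing it on uohvx: u−5=p, o−6=i, h−7=a, v−8=n, x−9=o.

piano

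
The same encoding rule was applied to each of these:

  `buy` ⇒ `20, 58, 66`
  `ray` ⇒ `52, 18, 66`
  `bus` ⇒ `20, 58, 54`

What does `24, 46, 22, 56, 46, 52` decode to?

b(#2)→20 and u(#21)→58: differences scale by 2, so n = 2·pos + 16. With a=1..z=26, the number is 2·pos + 16.
Reversing it on 24, 46, 22, 56, 46, 52: 24→(24−16)÷2=4=d, 46→(46−16)÷2=15=o, 22→(22−16)÷2=3=c, 56→(56−16)÷2=20=t, 46→(46−16)÷2=15=o, 52→(52−16)÷2=18=r.

doctor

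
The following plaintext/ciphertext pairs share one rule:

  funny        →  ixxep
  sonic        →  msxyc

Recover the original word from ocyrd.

those

The word is reversed, then every letter is shifted forward by 10.
Undoing it on ocyrd: shift back: o−10=e, c−10=s, y−10=o, r−10=h, d−10=t → esoht; then reverse → those.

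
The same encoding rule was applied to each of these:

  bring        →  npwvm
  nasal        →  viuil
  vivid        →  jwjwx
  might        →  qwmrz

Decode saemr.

b(1)→n(13) and r(17)→p(15) fit y≡5x+8 (mod 26); the inverse of 5 mod 26 is 21. Treating letters as 0–25, the rule is x ↦ 5x + 8 (mod 26).
Decoding saemr: s(18)→21·(18−8)≡2=c; a(0)→21·(0−8)≡14=o; e(4)→21·(4−8)≡20=u; m(12)→21·(12−8)≡6=g; r(17)→21·(17−8)≡7=h (all mod 26).

cough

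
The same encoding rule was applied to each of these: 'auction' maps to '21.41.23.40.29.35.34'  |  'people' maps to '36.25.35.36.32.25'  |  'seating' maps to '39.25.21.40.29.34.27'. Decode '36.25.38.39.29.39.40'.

a is letter #1 and maps to 21: an offset of 20. The number is (letter's place in the alphabet, a=1) + 20.
Decoding 36.25.38.39.29.39.40: 36→(36−20)÷1=16=p, 25→(25−20)÷1=5=e, 38→(38−20)÷1=18=r, 39→(39−20)÷1=19=s, 29→(29−20)÷1=9=i, 39→(39−20)÷1=19=s, 40→(40−20)÷1=20=t.

persist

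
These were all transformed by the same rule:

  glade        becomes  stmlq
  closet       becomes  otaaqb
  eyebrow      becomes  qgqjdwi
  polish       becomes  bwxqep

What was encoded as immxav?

weapon

Shifts by position in glade: pos 0: g→s (+12), pos 1: l→t (+8), pos 2: a→m (+12), pos 3: d→l (+8) — repeating every 2. A repeating key of period 2 is used — shifts +12, +8 over and over.
Decoding immxav: i−12=w, m−8=e, m−12=a, x−8=p, a−12=o, v−8=n.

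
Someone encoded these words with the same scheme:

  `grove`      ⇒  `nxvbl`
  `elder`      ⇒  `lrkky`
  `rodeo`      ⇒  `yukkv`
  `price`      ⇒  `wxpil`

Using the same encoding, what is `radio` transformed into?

Shifts by position in grove: pos 0: g→n (+7), pos 1: r→x (+6), pos 2: o→v (+7), pos 3: v→b (+6) — repeating every 2. The shifts repeat in a cycle of length 2: positions 0,1,… shift by +7, +6, then the pattern repeats.
For radio: r+7=y, a+6=g, d+7=k, i+6=o, o+7=v.

ygkov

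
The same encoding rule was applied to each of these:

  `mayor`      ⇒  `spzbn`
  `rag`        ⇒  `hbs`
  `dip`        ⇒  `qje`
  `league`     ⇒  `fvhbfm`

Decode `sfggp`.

offer

Read the word backwards and shift each letter +1.
Reversing it on sfggp: shift back: s−1=r, f−1=e, g−1=f, g−1=f, p−1=o → reffo; then reverse → offer.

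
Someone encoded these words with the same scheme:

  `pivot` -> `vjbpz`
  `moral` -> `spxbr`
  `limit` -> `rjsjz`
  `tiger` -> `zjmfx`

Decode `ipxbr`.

Shifts by position in pivot: pos 0: p→v (+6), pos 1: i→j (+1), pos 2: v→b (+6), pos 3: o→p (+1) — repeating every 2. It's a Vigenère-style cipher with numeric key [6,1]: position i shifts by key[i mod 2].
Undoing it on ipxbr: i−6=c, p−1=o, x−6=r, b−1=a, r−6=l.

coral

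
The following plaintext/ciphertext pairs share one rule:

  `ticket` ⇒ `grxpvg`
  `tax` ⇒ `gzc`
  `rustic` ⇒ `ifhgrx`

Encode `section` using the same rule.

hvxgrlm

Each letter is replaced by its mirror in the alphabet: a↔z, b↔y, c↔x, and so on (the Atbash cipher).
For section: s↔h, e↔v, c↔x, t↔g, i↔r, o↔l, n↔m.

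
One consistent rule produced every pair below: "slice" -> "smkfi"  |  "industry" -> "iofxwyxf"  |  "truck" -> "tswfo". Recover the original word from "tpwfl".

In slice: s→s is +0, l→m is +1, i→k is +2, c→f is +3 — the shift increases by 1 each position. Letter i (0-indexed) is shifted by i+0, so successive shifts are 0, 1, 2, ….
Reversing it on tpwfl: t−0=t, p−1=o, w−2=u, f−3=c, l−4=h.

touch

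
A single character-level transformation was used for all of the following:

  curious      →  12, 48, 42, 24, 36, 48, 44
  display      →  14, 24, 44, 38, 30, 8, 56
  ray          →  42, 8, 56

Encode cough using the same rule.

12, 36, 48, 20, 22

c(#3)→12 and u(#21)→48: differences scale by 2, so n = 2·pos + 6. With a=1..z=26, the number is 2·pos + 6.
Applying it to cough: c=3→12, o=15→36, u=21→48, g=7→20, h=8→22.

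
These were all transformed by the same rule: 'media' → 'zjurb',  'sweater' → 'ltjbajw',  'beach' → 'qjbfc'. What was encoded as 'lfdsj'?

scope

Treating letters as 0–25, the rule is x ↦ 15x + 1 (mod 26).
Reversing it on lfdsj: l(11)→7·(11−1)≡18=s; f(5)→7·(5−1)≡2=c; d(3)→7·(3−1)≡14=o; s(18)→7·(18−1)≡15=p; j(9)→7·(9−1)≡4=e (all mod 26).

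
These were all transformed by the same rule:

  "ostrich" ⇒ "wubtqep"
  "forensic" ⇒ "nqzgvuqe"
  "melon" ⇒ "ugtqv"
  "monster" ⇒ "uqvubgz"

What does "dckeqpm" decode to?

A repeating key of period 2 is used — shifts +8, +2 over and over.
Decoding dckeqpm: d−8=v, c−2=a, k−8=c, e−2=c, q−8=i, p−2=n, m−8=e.

vaccine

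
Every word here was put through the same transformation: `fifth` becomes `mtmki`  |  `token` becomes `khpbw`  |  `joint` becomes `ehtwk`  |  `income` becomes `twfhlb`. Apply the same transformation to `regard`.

This is an affine cipher: with a=0,…,z=25, each position x becomes (11x+9) mod 26.
Applying it to regard: r(17)→11·17+9≡14=o; e(4)→11·4+9≡1=b; g(6)→11·6+9≡23=x; a(0)→11·0+9≡9=j; r(17)→11·17+9≡14=o; d(3)→11·3+9≡16=q (all mod 26).

obxjoq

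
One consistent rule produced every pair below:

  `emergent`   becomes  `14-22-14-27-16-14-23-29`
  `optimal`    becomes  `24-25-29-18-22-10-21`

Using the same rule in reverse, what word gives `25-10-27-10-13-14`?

parade

e is letter #5 and maps to 14: an offset of 9. Each letter is replaced by its alphabet position (a=1..z=26) + 9.
Decoding 25-10-27-10-13-14: 25→(25−9)÷1=16=p, 10→(10−9)÷1=1=a, 27→(27−9)÷1=18=r, 10→(10−9)÷1=1=a, 13→(13−9)÷1=4=d, 14→(14−9)÷1=5=e.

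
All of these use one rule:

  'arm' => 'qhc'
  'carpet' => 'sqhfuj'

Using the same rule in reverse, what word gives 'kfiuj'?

It's a constant shift of +16 (ROT16).
Undoing it on kfiuj: k−16=u, f−16=p, i−16=s, u−16=e, j−16=t.

upset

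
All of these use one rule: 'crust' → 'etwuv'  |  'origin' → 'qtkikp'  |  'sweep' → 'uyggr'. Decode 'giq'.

ego

Compare letters: c→e is +2, r→t is +2, u→w is +2 — a constant shift. Every letter moves 2 places later in the alphabet, wrapping around z→a.
Undoing it on giq: g−2=e, i−2=g, q−2=o.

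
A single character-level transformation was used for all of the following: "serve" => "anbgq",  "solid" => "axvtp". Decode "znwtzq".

In serve: s→a is +8, e→n is +9, r→b is +10, v→g is +11 — the shift increases by 1 each position. Letter i (0-indexed) is shifted by i+8, so successive shifts are 8, 9, 10, ….
Reversing it on znwtzq: z−8=r, n−9=e, w−10=m, t−11=i, z−12=n, q−13=d.

remind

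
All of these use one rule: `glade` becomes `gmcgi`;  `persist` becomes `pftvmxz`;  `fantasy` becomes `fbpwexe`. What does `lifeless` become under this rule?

ljhhpjyz

In glade: g→g is +0, l→m is +1, a→c is +2, d→g is +3 — the shift increases by 1 each position. Letter i (0-indexed) is shifted by i+0, so successive shifts are 0, 1, 2, ….
On lifeless: l+0=l, i+1=j, f+2=h, e+3=h, l+4=p, e+5=j, s+6=y, s+7=z.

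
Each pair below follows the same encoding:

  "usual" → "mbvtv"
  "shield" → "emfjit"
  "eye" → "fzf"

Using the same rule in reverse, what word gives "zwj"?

ivy

The output letters match the input read backwards, each shifted +1: usual reversed is lausu. The word is reversed, then every letter is shifted forward by 1.
Reversing it on zwj: shift back: z−1=y, w−1=v, j−1=i → yvi; then reverse → ivy.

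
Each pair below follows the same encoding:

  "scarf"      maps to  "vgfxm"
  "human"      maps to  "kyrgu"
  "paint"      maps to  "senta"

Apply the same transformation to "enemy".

The shift increases by 1 at each position, starting from +3: 3, 4, 5, ….
On enemy: e+3=h, n+4=r, e+5=j, m+6=s, y+7=f.

hrjsf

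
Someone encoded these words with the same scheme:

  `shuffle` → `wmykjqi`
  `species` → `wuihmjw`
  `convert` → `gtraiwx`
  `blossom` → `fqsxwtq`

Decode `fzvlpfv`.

Shifts by position in shuffle: pos 0: s→w (+4), pos 1: h→m (+5), pos 2: u→y (+4), pos 3: f→k (+5) — repeating every 2. A repeating key of period 2 is used — shifts +4, +5 over and over.
Decoding fzvlpfv: f−4=b, z−5=u, v−4=r, l−5=g, p−4=l, f−5=a, v−4=r.

burglar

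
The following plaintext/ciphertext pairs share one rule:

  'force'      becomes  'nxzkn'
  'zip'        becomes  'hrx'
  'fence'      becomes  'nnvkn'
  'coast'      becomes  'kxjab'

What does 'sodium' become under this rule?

axlrdu

Vowels shift forward by 9 and consonants shift forward by 8.
On sodium: s(cons)+8=a, o(vowel)+9=x, d(cons)+8=l, i(vowel)+9=r, u(vowel)+9=d, m(cons)+8=u.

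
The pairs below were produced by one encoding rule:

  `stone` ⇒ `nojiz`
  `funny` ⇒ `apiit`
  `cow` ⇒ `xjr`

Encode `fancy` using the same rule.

Compare letters: s→n is +21, t→o is +21, o→j is +21 — a constant shift. Every letter moves 21 places later in the alphabet, wrapping around z→a.
Applying it to fancy: f+21=a, a+21=v, n+21=i, c+21=x, y+21=t.

avixt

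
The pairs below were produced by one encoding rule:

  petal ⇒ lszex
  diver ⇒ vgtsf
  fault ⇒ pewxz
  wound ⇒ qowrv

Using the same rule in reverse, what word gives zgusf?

timer

p(15)→l(11) and e(4)→s(18) fit y≡23x+4 (mod 26); the inverse of 23 mod 26 is 17. Treating letters as 0–25, the rule is x ↦ 23x + 4 (mod 26).
Reversing it on zgusf: z(25)→17·(25−4)≡19=t; g(6)→17·(6−4)≡8=i; u(20)→17·(20−4)≡12=m; s(18)→17·(18−4)≡4=e; f(5)→17·(5−4)≡17=r (all mod 26).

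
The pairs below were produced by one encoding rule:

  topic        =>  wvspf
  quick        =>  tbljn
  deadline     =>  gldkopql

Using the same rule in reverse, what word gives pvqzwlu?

monster

Shifts by position in topic: pos 0: t→w (+3), pos 1: o→v (+7), pos 2: p→s (+3), pos 3: i→p (+7) — repeating every 2. It's a Vigenère-style cipher with numeric key [3,7]: position i shifts by key[i mod 2].
Decoding pvqzwlu: p−3=m, v−7=o, q−3=n, z−7=s, w−3=t, l−7=e, u−3=r.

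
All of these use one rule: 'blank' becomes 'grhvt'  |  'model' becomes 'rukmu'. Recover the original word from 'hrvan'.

In blank: b→g is +5, l→r is +6, a→h is +7, n→v is +8 — the shift increases by 1 each position. Each letter shifts forward by (position + 5), i.e. 5, 6, 7, … — the shift grows by one for each successive letter.
Decoding hrvan: h−5=c, r−6=l, v−7=o, a−8=s, n−9=e.

close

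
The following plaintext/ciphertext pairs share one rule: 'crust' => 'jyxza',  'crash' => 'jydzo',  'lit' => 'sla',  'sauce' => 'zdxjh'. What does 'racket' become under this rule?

The shift depends on letter class: consonant c→j is +7, but vowel u→x is +3. Two shifts are in play — +3 for a/e/i/o/u, +7 for every other letter.
Applying it to racket: r(cons)+7=y, a(vowel)+3=d, c(cons)+7=j, k(cons)+7=r, e(vowel)+3=h, t(cons)+7=a.

ydjrha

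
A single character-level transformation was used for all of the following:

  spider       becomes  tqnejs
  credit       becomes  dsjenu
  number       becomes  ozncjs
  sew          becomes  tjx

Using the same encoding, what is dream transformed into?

esjfn

The shift depends on letter class: consonant s→t is +1, but vowel i→n is +5. The rule splits by letter class: vowels +5, consonants +1.
Applying it to dream: d(cons)+1=e, r(cons)+1=s, e(vowel)+5=j, a(vowel)+5=f, m(cons)+1=n.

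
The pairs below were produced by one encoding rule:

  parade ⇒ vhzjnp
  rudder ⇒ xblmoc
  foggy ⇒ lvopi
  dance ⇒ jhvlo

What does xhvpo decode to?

range

In parade: p→v is +6, a→h is +7, r→z is +8, a→j is +9 — the shift increases by 1 each position. The shift increases by 1 at each position, starting from +6: 6, 7, 8, ….
Reversing it on xhvpo: x−6=r, h−7=a, v−8=n, p−9=g, o−10=e.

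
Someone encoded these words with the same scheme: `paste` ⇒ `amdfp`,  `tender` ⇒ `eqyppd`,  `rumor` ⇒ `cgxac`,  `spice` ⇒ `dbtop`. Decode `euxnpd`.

timber

Shifts by position in paste: pos 0: p→a (+11), pos 1: a→m (+12), pos 2: s→d (+11), pos 3: t→f (+12) — repeating every 2. The shifts repeat in a cycle of length 2: positions 0,1,… shift by +11, +12, then the pattern repeats.
Undoing it on euxnpd: e−11=t, u−12=i, x−11=m, n−12=b, p−11=e, d−12=r.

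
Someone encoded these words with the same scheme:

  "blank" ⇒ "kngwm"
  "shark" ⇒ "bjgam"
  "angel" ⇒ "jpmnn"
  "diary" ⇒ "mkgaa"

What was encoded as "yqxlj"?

Shifts by position in blank: pos 0: b→k (+9), pos 1: l→n (+2), pos 2: a→g (+6), pos 3: n→w (+9), pos 4: k→m (+2) — repeating every 3. The shifts repeat in a cycle of length 3: positions 0,1,… shift by +9, +2, +6, then the pattern repeats.
Decoding yqxlj: y−9=p, q−2=o, x−6=r, l−9=c, j−2=h.

porch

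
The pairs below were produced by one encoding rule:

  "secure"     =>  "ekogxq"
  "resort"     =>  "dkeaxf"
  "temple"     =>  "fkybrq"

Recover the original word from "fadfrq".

turtle

Shifts by position in secure: pos 0: s→e (+12), pos 1: e→k (+6), pos 2: c→o (+12), pos 3: u→g (+12), pos 4: r→x (+6), pos 5: e→q (+12) — repeating every 3. It's a Vigenère-style cipher with numeric key [12,6,12]: position i shifts by key[i mod 3].
Decoding fadfrq: f−12=t, a−6=u, d−12=r, f−12=t, r−6=l, q−12=e.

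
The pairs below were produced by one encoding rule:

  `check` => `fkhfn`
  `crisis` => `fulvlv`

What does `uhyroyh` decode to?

revolve

This is a Caesar cipher with shift 3.
Decoding uhyroyh: u−3=r, h−3=e, y−3=v, r−3=o, o−3=l, y−3=v, h−3=e.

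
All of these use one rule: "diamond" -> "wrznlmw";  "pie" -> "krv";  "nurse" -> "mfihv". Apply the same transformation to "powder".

Each pair mirrors across the alphabet (d↔w, i↔r, a↔z): positions sum to 25. Letters are reflected about the middle of the alphabet (position → 25−position): Atbash.
On powder: p↔k, o↔l, w↔d, d↔w, e↔v, r↔i.

kldwvi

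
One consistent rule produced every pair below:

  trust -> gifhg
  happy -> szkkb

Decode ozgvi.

later

Each pair mirrors across the alphabet (t↔g, r↔i, u↔f): positions sum to 25. This is the alphabet-reversal cipher (Atbash): a becomes z, b becomes y, etc.
Reversing it on ozgvi: o↔l, z↔a, g↔t, v↔e, i↔r.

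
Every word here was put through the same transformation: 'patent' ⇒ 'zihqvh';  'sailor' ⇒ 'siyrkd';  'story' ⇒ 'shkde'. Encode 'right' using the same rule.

p(15)→z(25) and a(0)→i(8) fit y≡15x+8 (mod 26); the inverse of 15 mod 26 is 7. Treating letters as 0–25, the rule is x ↦ 15x + 8 (mod 26).
For right: r(17)→15·17+8≡3=d; i(8)→15·8+8≡24=y; g(6)→15·6+8≡20=u; h(7)→15·7+8≡9=j; t(19)→15·19+8≡7=h (all mod 26).

dyujh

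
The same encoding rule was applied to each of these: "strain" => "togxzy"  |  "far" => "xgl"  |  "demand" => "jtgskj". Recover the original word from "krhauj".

double

The output letters match the input read backwards, each shifted +6: strain reversed is niarts. Two steps: reverse the string, then apply a Caesar shift of +6.
Undoing it on krhauj: shift back: k−6=e, r−6=l, h−6=b, a−6=u, u−6=o, j−6=d → elbuod; then reverse → double.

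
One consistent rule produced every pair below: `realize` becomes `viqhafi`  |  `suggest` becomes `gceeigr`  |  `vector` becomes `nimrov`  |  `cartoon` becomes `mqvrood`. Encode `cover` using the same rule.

moniv

r(17)→v(21) and e(4)→i(8) fit y≡11x+16 (mod 26); the inverse of 11 mod 26 is 19. Treating letters as 0–25, the rule is x ↦ 11x + 16 (mod 26).
Applying it to cover: c(2)→11·2+16≡12=m; o(14)→11·14+16≡14=o; v(21)→11·21+16≡13=n; e(4)→11·4+16≡8=i; r(17)→11·17+16≡21=v (all mod 26).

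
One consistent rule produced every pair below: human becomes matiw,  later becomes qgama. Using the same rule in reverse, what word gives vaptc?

quilt

In human: h→m is +5, u→a is +6, m→t is +7, a→i is +8 — the shift increases by 1 each position. Each letter shifts forward by (position + 5), i.e. 5, 6, 7, … — the shift grows by one for each successive letter.
Undoing it on vaptc: v−5=q, a−6=u, p−7=i, t−8=l, c−9=t.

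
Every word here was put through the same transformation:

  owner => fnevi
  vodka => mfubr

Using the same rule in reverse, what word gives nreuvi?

wander

Compare letters: o→f is +17, w→n is +17, n→e is +17 — a constant shift. It's a constant shift of +17 (ROT17).
Undoing it on nreuvi: n−17=w, r−17=a, e−17=n, u−17=d, v−17=e, i−17=r.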